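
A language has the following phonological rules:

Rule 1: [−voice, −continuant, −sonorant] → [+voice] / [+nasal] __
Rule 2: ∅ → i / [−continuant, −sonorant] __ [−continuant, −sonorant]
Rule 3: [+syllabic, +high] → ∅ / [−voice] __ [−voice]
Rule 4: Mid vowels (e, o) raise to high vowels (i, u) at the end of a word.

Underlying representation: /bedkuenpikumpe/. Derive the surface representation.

Rule 1 (post-nasal voicing): /p/ is a voiceless stop immediately after the nasal /n/, so it voices to [b]. /p/ is a voiceless stop immediately after the nasal /m/, so it voices to [b]. /bedkuenpikumpe/ → bedkuenbikumbe.
Rule 2 (stop-cluster i-epenthesis): /d/ and /k/ form a stop–stop cluster, so [i] is inserted between them. /bedkuenbikumbe/ → bedikuenbikumbe.
Rule 3 (high vowel syncope): no segment meets the environment; /bedikuenbikumbe/ is unchanged.
Rule 4 (final vowel raising): /e/ is a mid vowel in word-final position, so it raises to [i]. /bedikuenbikumbe/ → bedikuenbikumbi.

bedikuenbikumbi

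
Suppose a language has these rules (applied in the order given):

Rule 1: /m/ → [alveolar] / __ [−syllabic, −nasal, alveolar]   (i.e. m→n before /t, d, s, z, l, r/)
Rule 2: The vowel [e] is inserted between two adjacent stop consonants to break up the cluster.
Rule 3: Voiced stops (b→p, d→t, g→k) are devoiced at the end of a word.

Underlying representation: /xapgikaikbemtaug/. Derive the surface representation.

Rule 1 (nasal place assimilation): /m/ precedes the alveolar consonant /t/, so it assimilates in place to [n]. /xapgikaikbemtaug/ → xapgikaikbentaug.
Rule 2 (stop-cluster e-epenthesis): /p/ and /g/ form a stop–stop cluster, so [e] is inserted between them. /k/ and /b/ form a stop–stop cluster, so [e] is inserted between them. /xapgikaikbentaug/ → xapegikaikebentaug.
Rule 3 (final devoicing): /g/ is a voiced stop in word-final position, so it devoices to [k]. /xapegikaikebentaug/ → xapegikaikebentauk.

xapegikaikebentauk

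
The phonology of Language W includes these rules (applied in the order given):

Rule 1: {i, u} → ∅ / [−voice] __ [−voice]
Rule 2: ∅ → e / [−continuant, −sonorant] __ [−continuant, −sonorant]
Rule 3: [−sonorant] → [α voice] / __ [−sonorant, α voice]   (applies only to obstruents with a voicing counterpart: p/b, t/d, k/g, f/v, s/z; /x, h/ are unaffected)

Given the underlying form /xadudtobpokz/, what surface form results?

xadudetobepogz

Rule 1 (high vowel syncope): no segment meets the environment; /xadudtobpokz/ is unchanged.
Rule 2 (stop-cluster e-epenthesis): /d/ and /t/ form a stop–stop cluster, so [e] is inserted between them. /b/ and /p/ form a stop–stop cluster, so [e] is inserted between them. /xadudtobpokz/ → xadudetobepokz.
Rule 3 (regressive voicing assimilation): /k/ precedes the voiced obstruent /z/, so it voices to [g] by assimilation. /xadudetobepokz/ → xadudetobepogz.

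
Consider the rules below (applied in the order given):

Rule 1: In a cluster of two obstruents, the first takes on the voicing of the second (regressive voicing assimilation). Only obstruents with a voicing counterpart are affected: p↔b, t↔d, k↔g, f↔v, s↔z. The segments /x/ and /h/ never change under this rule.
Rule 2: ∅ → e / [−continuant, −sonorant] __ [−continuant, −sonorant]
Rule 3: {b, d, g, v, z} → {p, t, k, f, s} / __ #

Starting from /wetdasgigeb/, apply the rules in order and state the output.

wededazgigep

Rule 1 (regressive voicing assimilation): /t/ precedes the voiced obstruent /d/, so it voices to [d] by assimilation. /s/ precedes the voiced obstruent /g/, so it voices to [z] by assimilation. /wetdasgigeb/ → weddazgigeb.
Rule 2 (stop-cluster e-epenthesis): /d/ and /d/ form a stop–stop cluster, so [e] is inserted between them. /weddazgigeb/ → wededazgigeb.
Rule 3 (final devoicing): /b/ is a voiced obstruent in word-final position, so it devoices to [p]. /wededazgigeb/ → wededazgigep.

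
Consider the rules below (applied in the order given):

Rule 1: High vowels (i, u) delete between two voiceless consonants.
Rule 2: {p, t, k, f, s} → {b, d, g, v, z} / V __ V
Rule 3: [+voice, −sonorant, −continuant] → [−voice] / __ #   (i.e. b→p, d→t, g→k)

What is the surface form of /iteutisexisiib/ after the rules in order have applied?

ideutsexsiip

Rule 1 (high vowel syncope): /i/ is a high vowel flanked by voiceless consonants /t/ and /s/, so it deletes. /i/ is a high vowel flanked by voiceless consonants /x/ and /s/, so it deletes. /iteutisexisiib/ → iteutsexsiib.
Rule 2 (intervocalic voicing): /t/ is a voiceless obstruent between vowels /i/ and /e/, so it voices to [d]. /iteutsexsiib/ → ideutsexsiib.
Rule 3 (final devoicing): /b/ is a voiced stop in word-final position, so it devoices to [p]. /ideutsexsiib/ → ideutsexsiip.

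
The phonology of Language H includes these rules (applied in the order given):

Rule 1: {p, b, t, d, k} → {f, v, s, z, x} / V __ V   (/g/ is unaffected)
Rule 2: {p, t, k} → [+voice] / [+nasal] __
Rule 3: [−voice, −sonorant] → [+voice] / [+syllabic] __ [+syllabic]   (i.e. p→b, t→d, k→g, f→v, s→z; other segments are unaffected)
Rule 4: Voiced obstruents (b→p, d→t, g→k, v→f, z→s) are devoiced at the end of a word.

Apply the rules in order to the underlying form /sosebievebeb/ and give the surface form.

sozevievevep

Rule 1 (intervocalic spirantization): /b/ is a stop between vowels /e/ and /i/, so it spirantizes to the fricative [v]. /b/ is a stop between vowels /e/ and /e/, so it spirantizes to the fricative [v]. /sosebievebeb/ → sosevieveveb.
Rule 2 (post-nasal voicing): no segment meets the environment; /sosevieveveb/ is unchanged.
Rule 3 (intervocalic voicing): /s/ is a voiceless obstruent between vowels /o/ and /e/, so it voices to [z]. /sosevieveveb/ → sozevieveveb.
Rule 4 (final devoicing): /b/ is a voiced obstruent in word-final position, so it devoices to [p]. /sozevieveveb/ → sozevievevep.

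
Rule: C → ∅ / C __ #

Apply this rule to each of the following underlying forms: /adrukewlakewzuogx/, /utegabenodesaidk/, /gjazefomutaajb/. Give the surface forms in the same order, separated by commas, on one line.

adrukewlakewzuog, utegabenodesaid, gjazefomutaaj

/adrukewlakewzuogx/: /x/ is the second consonant of a word-final cluster /gx/, so it deletes. → [adrukewlakewzuog].
/utegabenodesaidk/: /k/ is the second consonant of a word-final cluster /dk/, so it deletes. → [utegabenodesaid].
/gjazefomutaajb/: /b/ is the second consonant of a word-final cluster /jb/, so it deletes. → [gjazefomutaaj].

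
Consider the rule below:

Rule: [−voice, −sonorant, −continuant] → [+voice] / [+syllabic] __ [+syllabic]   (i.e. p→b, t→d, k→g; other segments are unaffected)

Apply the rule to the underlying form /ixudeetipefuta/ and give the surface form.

ixudeedibefuda

/t/ is a voiceless stop between vowels /e/ and /i/, so it voices to [d].
/p/ is a voiceless stop between vowels /i/ and /e/, so it voices to [b].
/t/ is a voiceless stop between vowels /u/ and /a/, so it voices to [d].
Surface form: [ixudeedibefuda].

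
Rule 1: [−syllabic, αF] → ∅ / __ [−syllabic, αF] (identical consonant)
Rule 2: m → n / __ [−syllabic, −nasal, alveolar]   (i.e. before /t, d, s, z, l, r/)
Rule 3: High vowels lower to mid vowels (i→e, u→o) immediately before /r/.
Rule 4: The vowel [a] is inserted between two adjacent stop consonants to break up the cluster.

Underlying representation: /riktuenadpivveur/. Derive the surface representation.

rikatuenadapiveor

Rule 1 (degemination): /vv/ is a geminate; the first /v/ deletes. /riktuenadpivveur/ → riktuenadpiveur.
Rule 2 (nasal place assimilation): no segment meets the environment; /riktuenadpiveur/ is unchanged.
Rule 3 (pre-rhotic lowering): /u/ is a high vowel immediately before /r/, so it lowers to [o]. /riktuenadpiveur/ → riktuenadpiveor.
Rule 4 (stop-cluster a-epenthesis): /k/ and /t/ form a stop–stop cluster, so [a] is inserted between them. /d/ and /p/ form a stop–stop cluster, so [a] is inserted between them. /riktuenadpiveor/ → rikatuenadapiveor.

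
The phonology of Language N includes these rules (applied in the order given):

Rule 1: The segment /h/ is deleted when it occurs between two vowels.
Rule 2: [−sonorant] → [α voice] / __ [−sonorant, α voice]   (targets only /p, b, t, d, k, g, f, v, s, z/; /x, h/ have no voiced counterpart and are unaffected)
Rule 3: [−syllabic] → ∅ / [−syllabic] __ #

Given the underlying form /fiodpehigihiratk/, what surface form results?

Rule 1 (intervocalic h-deletion): /h/ occurs between vowels /e/ and /i/, so it deletes. /h/ occurs between vowels /i/ and /i/, so it deletes. /fiodpehigihiratk/ → fiodpeigiiratk.
Rule 2 (regressive voicing assimilation): /d/ precedes the voiceless obstruent /p/, so it devoices to [t] by assimilation. /fiodpeigiiratk/ → fiotpeigiiratk.
Rule 3 (final cluster simplification): /k/ is the second consonant of a word-final cluster /tk/, so it deletes. /fiotpeigiiratk/ → fiotpeigiirat.

fiotpeigiirat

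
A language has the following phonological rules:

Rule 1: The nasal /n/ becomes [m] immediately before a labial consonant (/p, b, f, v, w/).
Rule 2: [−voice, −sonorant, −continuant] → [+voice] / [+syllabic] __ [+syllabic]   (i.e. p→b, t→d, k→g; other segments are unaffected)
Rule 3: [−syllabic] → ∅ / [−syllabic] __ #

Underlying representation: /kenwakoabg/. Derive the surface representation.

Rule 1 (nasal place assimilation): /n/ precedes the labial consonant /w/, so it assimilates in place to [m]. /kenwakoabg/ → kemwakoabg.
Rule 2 (intervocalic voicing): /k/ is a voiceless stop between vowels /a/ and /o/, so it voices to [g]. /kemwakoabg/ → kemwagoabg.
Rule 3 (final cluster simplification): /g/ is the second consonant of a word-final cluster /bg/, so it deletes. /kemwagoabg/ → kemwagoab.

kemwagoab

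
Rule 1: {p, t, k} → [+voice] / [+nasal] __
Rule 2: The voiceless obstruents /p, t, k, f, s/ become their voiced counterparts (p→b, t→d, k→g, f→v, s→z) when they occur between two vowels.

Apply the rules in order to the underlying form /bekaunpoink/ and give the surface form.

begaunboing

Rule 1 (post-nasal voicing): /p/ is a voiceless stop immediately after the nasal /n/, so it voices to [b]. /k/ is a voiceless stop immediately after the nasal /n/, so it voices to [g]. /bekaunpoink/ → bekaunboing.
Rule 2 (intervocalic voicing): /k/ is a voiceless obstruent between vowels /e/ and /a/, so it voices to [g]. /bekaunboing/ → begaunboing.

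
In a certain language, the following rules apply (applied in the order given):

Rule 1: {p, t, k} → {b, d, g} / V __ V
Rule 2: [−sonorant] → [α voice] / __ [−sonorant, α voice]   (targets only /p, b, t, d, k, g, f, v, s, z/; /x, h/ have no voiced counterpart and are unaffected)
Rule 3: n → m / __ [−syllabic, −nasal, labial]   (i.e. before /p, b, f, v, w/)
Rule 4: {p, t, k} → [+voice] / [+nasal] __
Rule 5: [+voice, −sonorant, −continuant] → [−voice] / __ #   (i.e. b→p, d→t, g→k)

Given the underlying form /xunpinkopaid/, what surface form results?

Rule 1 (intervocalic voicing): /p/ is a voiceless stop between vowels /o/ and /a/, so it voices to [b]. /xunpinkopaid/ → xunpinkobaid.
Rule 2 (regressive voicing assimilation): no segment meets the environment; /xunpinkobaid/ is unchanged.
Rule 3 (nasal place assimilation): /n/ precedes the labial consonant /p/, so it assimilates in place to [m]. /xunpinkobaid/ → xumpinkobaid.
Rule 4 (post-nasal voicing): /p/ is a voiceless stop immediately after the nasal /m/, so it voices to [b]. /k/ is a voiceless stop immediately after the nasal /n/, so it voices to [g]. /xumpinkobaid/ → xumbingobaid.
Rule 5 (final devoicing): /d/ is a voiced stop in word-final position, so it devoices to [t]. /xumbingobaid/ → xumbingobait.

xumbingobait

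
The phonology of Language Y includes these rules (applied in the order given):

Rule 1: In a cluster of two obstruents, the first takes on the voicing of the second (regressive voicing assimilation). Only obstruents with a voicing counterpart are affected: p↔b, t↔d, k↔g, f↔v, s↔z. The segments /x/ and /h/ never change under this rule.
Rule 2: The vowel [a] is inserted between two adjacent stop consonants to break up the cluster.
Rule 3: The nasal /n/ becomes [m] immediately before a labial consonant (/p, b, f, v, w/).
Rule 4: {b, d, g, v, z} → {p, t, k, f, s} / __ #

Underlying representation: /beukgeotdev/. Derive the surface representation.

beugageodadef

Rule 1 (regressive voicing assimilation): /k/ precedes the voiced obstruent /g/, so it voices to [g] by assimilation. /t/ precedes the voiced obstruent /d/, so it voices to [d] by assimilation. /beukgeotdev/ → beuggeoddev.
Rule 2 (stop-cluster a-epenthesis): /g/ and /g/ form a stop–stop cluster, so [a] is inserted between them. /d/ and /d/ form a stop–stop cluster, so [a] is inserted between them. /beuggeoddev/ → beugageodadev.
Rule 3 (nasal place assimilation): no segment meets the environment; /beugageodadev/ is unchanged.
Rule 4 (final devoicing): /v/ is a voiced obstruent in word-final position, so it devoices to [f]. /beugageodadev/ → beugageodadef.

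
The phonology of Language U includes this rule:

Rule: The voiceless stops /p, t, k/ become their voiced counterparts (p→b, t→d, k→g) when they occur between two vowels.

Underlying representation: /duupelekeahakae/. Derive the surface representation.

/p/ is a voiceless stop between vowels /u/ and /e/, so it voices to [b].
/k/ is a voiceless stop between vowels /e/ and /e/, so it voices to [g].
/k/ is a voiceless stop between vowels /a/ and /a/, so it voices to [g].
Surface form: [duubelegeahagae].

duubelegeahagae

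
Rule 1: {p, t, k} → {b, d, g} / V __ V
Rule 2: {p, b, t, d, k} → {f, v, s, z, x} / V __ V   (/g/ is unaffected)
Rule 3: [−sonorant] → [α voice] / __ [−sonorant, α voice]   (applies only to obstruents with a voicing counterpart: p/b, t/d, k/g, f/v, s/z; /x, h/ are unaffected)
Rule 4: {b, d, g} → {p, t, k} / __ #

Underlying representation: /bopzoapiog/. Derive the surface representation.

Rule 1 (intervocalic voicing): /p/ is a voiceless stop between vowels /a/ and /i/, so it voices to [b]. /bopzoapiog/ → bopzoabiog.
Rule 2 (intervocalic spirantization): /b/ is a stop between vowels /a/ and /i/, so it spirantizes to the fricative [v]. /bopzoabiog/ → bopzoaviog.
Rule 3 (regressive voicing assimilation): /p/ precedes the voiced obstruent /z/, so it voices to [b] by assimilation. /bopzoaviog/ → bobzoaviog.
Rule 4 (final devoicing): /g/ is a voiced stop in word-final position, so it devoices to [k]. /bobzoaviog/ → bobzoaviok.

bobzoaviok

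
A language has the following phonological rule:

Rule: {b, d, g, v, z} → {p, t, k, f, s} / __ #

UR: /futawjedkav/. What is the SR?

futawjedkaf

/v/ is a voiced obstruent in word-final position, so it devoices to [f].
The other instance of /d/ does not occur in the required environment and remains unchanged.
Surface form: [futawjedkaf].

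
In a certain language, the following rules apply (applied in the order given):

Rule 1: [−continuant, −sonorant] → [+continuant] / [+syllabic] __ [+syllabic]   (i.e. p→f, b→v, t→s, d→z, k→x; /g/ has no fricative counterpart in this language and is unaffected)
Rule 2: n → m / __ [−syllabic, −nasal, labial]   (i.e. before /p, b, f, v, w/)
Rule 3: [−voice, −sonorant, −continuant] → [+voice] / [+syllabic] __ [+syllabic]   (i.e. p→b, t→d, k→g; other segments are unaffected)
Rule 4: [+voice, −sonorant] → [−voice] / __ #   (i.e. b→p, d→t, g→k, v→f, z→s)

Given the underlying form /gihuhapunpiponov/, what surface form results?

gihuhafumpifonof

Rule 1 (intervocalic spirantization): /p/ is a stop between vowels /a/ and /u/, so it spirantizes to the fricative [f]. /p/ is a stop between vowels /i/ and /o/, so it spirantizes to the fricative [f]. /gihuhapunpiponov/ → gihuhafunpifonov.
Rule 2 (nasal place assimilation): /n/ precedes the labial consonant /p/, so it assimilates in place to [m]. /gihuhafunpifonov/ → gihuhafumpifonov.
Rule 3 (intervocalic voicing): no segment meets the environment; /gihuhafumpifonov/ is unchanged.
Rule 4 (final devoicing): /v/ is a voiced obstruent in word-final position, so it devoices to [f]. /gihuhafumpifonov/ → gihuhafumpifonof.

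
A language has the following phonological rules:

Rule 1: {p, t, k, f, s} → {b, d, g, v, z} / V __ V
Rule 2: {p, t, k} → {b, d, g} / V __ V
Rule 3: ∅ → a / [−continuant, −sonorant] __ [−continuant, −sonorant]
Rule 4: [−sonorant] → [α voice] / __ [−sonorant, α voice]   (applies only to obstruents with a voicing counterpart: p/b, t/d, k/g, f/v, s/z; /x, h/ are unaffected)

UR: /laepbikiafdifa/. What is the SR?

laepabigiavdiva

Rule 1 (intervocalic voicing): /k/ is a voiceless obstruent between vowels /i/ and /i/, so it voices to [g]. /f/ is a voiceless obstruent between vowels /i/ and /a/, so it voices to [v]. /laepbikiafdifa/ → laepbigiafdiva.
Rule 2 (intervocalic voicing): no segment meets the environment; /laepbigiafdiva/ is unchanged.
Rule 3 (stop-cluster a-epenthesis): /p/ and /b/ form a stop–stop cluster, so [a] is inserted between them. /laepbigiafdiva/ → laepabigiafdiva.
Rule 4 (regressive voicing assimilation): /f/ precedes the voiced obstruent /d/, so it voices to [v] by assimilation. /laepabigiafdiva/ → laepabigiavdiva.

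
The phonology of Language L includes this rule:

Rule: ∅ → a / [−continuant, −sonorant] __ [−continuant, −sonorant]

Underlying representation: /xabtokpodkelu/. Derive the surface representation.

/b/ and /t/ form a stop–stop cluster, so [a] is inserted between them.
/k/ and /p/ form a stop–stop cluster, so [a] is inserted between them.
/d/ and /k/ form a stop–stop cluster, so [a] is inserted between them.
Surface form: [xabatokapodakelu].

xabatokapodakelu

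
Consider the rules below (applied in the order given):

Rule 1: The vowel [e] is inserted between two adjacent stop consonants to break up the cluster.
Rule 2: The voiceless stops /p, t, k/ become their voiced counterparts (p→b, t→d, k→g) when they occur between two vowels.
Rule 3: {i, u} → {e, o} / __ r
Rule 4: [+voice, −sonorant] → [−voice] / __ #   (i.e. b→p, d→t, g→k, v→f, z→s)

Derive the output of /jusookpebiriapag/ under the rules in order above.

jusoogebeberiabak

Rule 1 (stop-cluster e-epenthesis): /k/ and /p/ form a stop–stop cluster, so [e] is inserted between them. /jusookpebiriapag/ → jusookepebiriapag.
Rule 2 (intervocalic voicing): /k/ is a voiceless stop between vowels /o/ and /e/, so it voices to [g]. /p/ is a voiceless stop between vowels /e/ and /e/, so it voices to [b]. /p/ is a voiceless stop between vowels /a/ and /a/, so it voices to [b]. /jusookepebiriapag/ → jusoogebebiriabag.
Rule 3 (pre-rhotic lowering): /i/ is a high vowel immediately before /r/, so it lowers to [e]. /jusoogebebiriabag/ → jusoogebeberiabag.
Rule 4 (final devoicing): /g/ is a voiced obstruent in word-final position, so it devoices to [k]. /jusoogebeberiabag/ → jusoogebeberiabak.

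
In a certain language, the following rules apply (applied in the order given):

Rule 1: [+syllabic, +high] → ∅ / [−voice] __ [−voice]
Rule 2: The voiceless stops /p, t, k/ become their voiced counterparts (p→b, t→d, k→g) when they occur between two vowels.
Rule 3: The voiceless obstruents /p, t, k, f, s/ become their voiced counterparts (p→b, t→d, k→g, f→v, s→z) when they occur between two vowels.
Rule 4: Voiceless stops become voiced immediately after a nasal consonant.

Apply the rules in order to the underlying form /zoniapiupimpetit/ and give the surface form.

zoniabiubimbett

Rule 1 (high vowel syncope): /i/ is a high vowel flanked by voiceless consonants /t/ and /t/, so it deletes. /zoniapiupimpetit/ → zoniapiupimpett.
Rule 2 (intervocalic voicing): /p/ is a voiceless stop between vowels /a/ and /i/, so it voices to [b]. /p/ is a voiceless stop between vowels /u/ and /i/, so it voices to [b]. /zoniapiupimpett/ → zoniabiubimpett.
Rule 3 (intervocalic voicing): no segment meets the environment; /zoniabiubimpett/ is unchanged.
Rule 4 (post-nasal voicing): /p/ is a voiceless stop immediately after the nasal /m/, so it voices to [b]. /zoniabiubimpett/ → zoniabiubimbett.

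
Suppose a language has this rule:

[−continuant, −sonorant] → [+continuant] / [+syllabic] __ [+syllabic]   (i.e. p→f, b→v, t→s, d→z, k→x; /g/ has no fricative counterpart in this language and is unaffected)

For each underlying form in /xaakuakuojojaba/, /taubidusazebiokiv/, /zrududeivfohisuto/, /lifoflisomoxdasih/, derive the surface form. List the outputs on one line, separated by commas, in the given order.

xaaxuaxuojojava, tauvizusazevioxiv, zruzuzeivfohisuso, lifoflisomoxdasih

/xaakuakuojojaba/: /k/ is a stop between vowels /a/ and /u/, so it spirantizes to the fricative [x]. /k/ is a stop between vowels /a/ and /u/, so it spirantizes to the fricative [x]. /b/ is a stop between vowels /a/ and /a/, so it spirantizes to the fricative [v]. → [xaaxuaxuojojava].
/taubidusazebiokiv/: /b/ is a stop between vowels /u/ and /i/, so it spirantizes to the fricative [v]. /d/ is a stop between vowels /i/ and /u/, so it spirantizes to the fricative [z]. /b/ is a stop between vowels /e/ and /i/, so it spirantizes to the fricative [v]. /k/ is a stop between vowels /o/ and /i/, so it spirantizes to the fricative [x]. → [tauvizusazevioxiv].
/zrududeivfohisuto/: /d/ is a stop between vowels /u/ and /u/, so it spirantizes to the fricative [z]. /d/ is a stop between vowels /u/ and /e/, so it spirantizes to the fricative [z]. /t/ is a stop between vowels /u/ and /o/, so it spirantizes to the fricative [s]. → [zruzuzeivfohisuso].
/lifoflisomoxdasih/: the rule's environment is not met; surfaces unchanged as [lifoflisomoxdasih].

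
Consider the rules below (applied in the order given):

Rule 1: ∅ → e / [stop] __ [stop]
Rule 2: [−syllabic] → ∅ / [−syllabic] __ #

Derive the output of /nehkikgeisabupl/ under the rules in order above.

nehkikegeisabup

Rule 1 (stop-cluster e-epenthesis): /k/ and /g/ form a stop–stop cluster, so [e] is inserted between them. /nehkikgeisabupl/ → nehkikegeisabupl.
Rule 2 (final cluster simplification): /l/ is the second consonant of a word-final cluster /pl/, so it deletes. /nehkikegeisabupl/ → nehkikegeisabup.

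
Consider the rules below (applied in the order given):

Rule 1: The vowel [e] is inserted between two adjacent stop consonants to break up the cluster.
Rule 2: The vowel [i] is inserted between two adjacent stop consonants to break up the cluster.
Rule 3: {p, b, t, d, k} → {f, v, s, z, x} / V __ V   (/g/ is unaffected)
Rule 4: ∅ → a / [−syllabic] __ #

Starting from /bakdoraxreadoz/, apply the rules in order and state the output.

Rule 1 (stop-cluster e-epenthesis): /k/ and /d/ form a stop–stop cluster, so [e] is inserted between them. /bakdoraxreadoz/ → bakedoraxreadoz.
Rule 2 (stop-cluster i-epenthesis): no segment meets the environment; /bakedoraxreadoz/ is unchanged.
Rule 3 (intervocalic spirantization): /k/ is a stop between vowels /a/ and /e/, so it spirantizes to the fricative [x]. /d/ is a stop between vowels /e/ and /o/, so it spirantizes to the fricative [z]. /d/ is a stop between vowels /a/ and /o/, so it spirantizes to the fricative [z]. /bakedoraxreadoz/ → baxezoraxreazoz.
Rule 4 (final a-epenthesis): the form ends in the consonant /z/, so [a] is inserted word-finally. /baxezoraxreazoz/ → baxezoraxreazoza.

baxezoraxreazoza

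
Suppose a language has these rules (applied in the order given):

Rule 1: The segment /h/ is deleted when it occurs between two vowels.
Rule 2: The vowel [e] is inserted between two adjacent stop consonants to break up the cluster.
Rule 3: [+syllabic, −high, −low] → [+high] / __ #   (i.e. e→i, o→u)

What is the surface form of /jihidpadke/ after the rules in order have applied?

jiidepadeki

Rule 1 (intervocalic h-deletion): /h/ occurs between vowels /i/ and /i/, so it deletes. /jihidpadke/ → jiidpadke.
Rule 2 (stop-cluster e-epenthesis): /d/ and /p/ form a stop–stop cluster, so [e] is inserted between them. /d/ and /k/ form a stop–stop cluster, so [e] is inserted between them. /jiidpadke/ → jiidepadeke.
Rule 3 (final vowel raising): /e/ is a mid vowel in word-final position, so it raises to [i]. /jiidepadeke/ → jiidepadeki.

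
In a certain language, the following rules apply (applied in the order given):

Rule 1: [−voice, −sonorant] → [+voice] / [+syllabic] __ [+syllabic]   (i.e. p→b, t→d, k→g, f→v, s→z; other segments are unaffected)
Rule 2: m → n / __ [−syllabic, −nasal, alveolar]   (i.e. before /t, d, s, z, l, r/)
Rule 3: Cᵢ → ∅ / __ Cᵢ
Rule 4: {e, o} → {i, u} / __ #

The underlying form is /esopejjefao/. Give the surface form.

ezobejevau

Rule 1 (intervocalic voicing): /s/ is a voiceless obstruent between vowels /e/ and /o/, so it voices to [z]. /p/ is a voiceless obstruent between vowels /o/ and /e/, so it voices to [b]. /f/ is a voiceless obstruent between vowels /e/ and /a/, so it voices to [v]. /esopejjefao/ → ezobejjevao.
Rule 2 (nasal place assimilation): no segment meets the environment; /ezobejjevao/ is unchanged.
Rule 3 (degemination): /jj/ is a geminate; the first /j/ deletes. /ezobejjevao/ → ezobejevao.
Rule 4 (final vowel raising): /o/ is a mid vowel in word-final position, so it raises to [u]. /ezobejevao/ → ezobejevau.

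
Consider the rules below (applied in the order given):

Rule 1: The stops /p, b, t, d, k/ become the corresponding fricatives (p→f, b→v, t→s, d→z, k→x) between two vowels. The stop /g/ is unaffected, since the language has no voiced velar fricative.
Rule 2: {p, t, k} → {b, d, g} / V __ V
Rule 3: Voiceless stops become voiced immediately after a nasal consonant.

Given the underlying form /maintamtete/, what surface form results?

maindamdese

Rule 1 (intervocalic spirantization): /t/ is a stop between vowels /e/ and /e/, so it spirantizes to the fricative [s]. /maintamtete/ → maintamtese.
Rule 2 (intervocalic voicing): no segment meets the environment; /maintamtese/ is unchanged.
Rule 3 (post-nasal voicing): /t/ is a voiceless stop immediately after the nasal /n/, so it voices to [d]. /t/ is a voiceless stop immediately after the nasal /m/, so it voices to [d]. /maintamtese/ → maindamdese.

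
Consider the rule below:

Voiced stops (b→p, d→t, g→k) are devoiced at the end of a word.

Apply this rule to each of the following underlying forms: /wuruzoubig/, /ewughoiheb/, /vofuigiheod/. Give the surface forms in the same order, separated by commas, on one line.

/wuruzoubig/: /g/ is a voiced stop in word-final position, so it devoices to [k]. → [wuruzoubik].
/ewughoiheb/: /b/ is a voiced stop in word-final position, so it devoices to [p]. → [ewughoihep].
/vofuigiheod/: /d/ is a voiced stop in word-final position, so it devoices to [t]. → [vofuigiheot].

wuruzoubik, ewughoihep, vofuigiheot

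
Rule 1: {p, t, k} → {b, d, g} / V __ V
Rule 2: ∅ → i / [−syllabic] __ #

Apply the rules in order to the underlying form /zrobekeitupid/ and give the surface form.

zrobegeidubidi

Rule 1 (intervocalic voicing): /k/ is a voiceless stop between vowels /e/ and /e/, so it voices to [g]. /t/ is a voiceless stop between vowels /i/ and /u/, so it voices to [d]. /p/ is a voiceless stop between vowels /u/ and /i/, so it voices to [b]. /zrobekeitupid/ → zrobegeidubid.
Rule 2 (final i-epenthesis): the form ends in the consonant /d/, so [i] is inserted word-finally. /zrobegeidubid/ → zrobegeidubidi.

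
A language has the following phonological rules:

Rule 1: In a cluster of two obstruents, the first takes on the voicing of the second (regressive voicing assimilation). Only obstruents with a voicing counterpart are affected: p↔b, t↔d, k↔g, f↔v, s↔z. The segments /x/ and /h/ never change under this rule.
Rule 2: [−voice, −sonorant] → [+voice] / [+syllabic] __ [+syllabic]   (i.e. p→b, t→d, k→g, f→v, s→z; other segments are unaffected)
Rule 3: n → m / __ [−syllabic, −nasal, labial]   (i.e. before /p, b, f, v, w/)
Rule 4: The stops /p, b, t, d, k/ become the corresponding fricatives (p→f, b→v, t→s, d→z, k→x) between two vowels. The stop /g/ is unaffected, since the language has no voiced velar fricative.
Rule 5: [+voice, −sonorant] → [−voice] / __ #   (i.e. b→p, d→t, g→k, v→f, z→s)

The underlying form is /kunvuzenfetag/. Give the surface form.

kumvuzemfezak

Rule 1 (regressive voicing assimilation): no segment meets the environment; /kunvuzenfetag/ is unchanged.
Rule 2 (intervocalic voicing): /t/ is a voiceless obstruent between vowels /e/ and /a/, so it voices to [d]. /kunvuzenfetag/ → kunvuzenfedag.
Rule 3 (nasal place assimilation): /n/ precedes the labial consonant /v/, so it assimilates in place to [m]. /n/ precedes the labial consonant /f/, so it assimilates in place to [m]. /kunvuzenfedag/ → kumvuzemfedag.
Rule 4 (intervocalic spirantization): /d/ is a stop between vowels /e/ and /a/, so it spirantizes to the fricative [z]. /kumvuzemfedag/ → kumvuzemfezag.
Rule 5 (final devoicing): /g/ is a voiced obstruent in word-final position, so it devoices to [k]. /kumvuzemfezag/ → kumvuzemfezak.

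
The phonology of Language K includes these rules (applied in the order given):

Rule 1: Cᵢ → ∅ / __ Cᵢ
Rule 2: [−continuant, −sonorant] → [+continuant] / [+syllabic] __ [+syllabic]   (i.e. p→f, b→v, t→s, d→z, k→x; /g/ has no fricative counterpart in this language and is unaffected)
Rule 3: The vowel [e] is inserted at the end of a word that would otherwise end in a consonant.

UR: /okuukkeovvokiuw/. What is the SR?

oxuuxeovoxiuwe

Rule 1 (degemination): /kk/ is a geminate; the first /k/ deletes. /vv/ is a geminate; the first /v/ deletes. /okuukkeovvokiuw/ → okuukeovokiuw.
Rule 2 (intervocalic spirantization): /k/ is a stop between vowels /o/ and /u/, so it spirantizes to the fricative [x]. /k/ is a stop between vowels /u/ and /e/, so it spirantizes to the fricative [x]. /k/ is a stop between vowels /o/ and /i/, so it spirantizes to the fricative [x]. /okuukeovokiuw/ → oxuuxeovoxiuw.
Rule 3 (final e-epenthesis): the form ends in the consonant /w/, so [e] is inserted word-finally. /oxuuxeovoxiuw/ → oxuuxeovoxiuwe.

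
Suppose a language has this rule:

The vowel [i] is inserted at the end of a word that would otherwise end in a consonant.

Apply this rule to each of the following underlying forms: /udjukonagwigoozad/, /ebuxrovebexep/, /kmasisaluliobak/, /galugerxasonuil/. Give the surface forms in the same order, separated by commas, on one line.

/udjukonagwigoozad/: the form ends in the consonant /d/, so [i] is inserted word-finally. → [udjukonagwigoozadi].
/ebuxrovebexep/: the form ends in the consonant /p/, so [i] is inserted word-finally. → [ebuxrovebexepi].
/kmasisaluliobak/: the form ends in the consonant /k/, so [i] is inserted word-finally. → [kmasisaluliobaki].
/galugerxasonuil/: the form ends in the consonant /l/, so [i] is inserted word-finally. → [galugerxasonuili].

udjukonagwigoozadi, ebuxrovebexepi, kmasisaluliobaki, galugerxasonuili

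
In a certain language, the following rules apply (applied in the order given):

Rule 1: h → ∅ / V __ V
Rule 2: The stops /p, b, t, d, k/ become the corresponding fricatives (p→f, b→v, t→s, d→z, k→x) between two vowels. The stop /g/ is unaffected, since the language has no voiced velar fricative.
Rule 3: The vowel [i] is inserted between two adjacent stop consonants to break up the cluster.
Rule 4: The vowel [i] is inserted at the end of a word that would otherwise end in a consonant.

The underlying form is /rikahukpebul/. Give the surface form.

Rule 1 (intervocalic h-deletion): /h/ occurs between vowels /a/ and /u/, so it deletes. /rikahukpebul/ → rikaukpebul.
Rule 2 (intervocalic spirantization): /k/ is a stop between vowels /i/ and /a/, so it spirantizes to the fricative [x]. /b/ is a stop between vowels /e/ and /u/, so it spirantizes to the fricative [v]. /rikaukpebul/ → rixaukpevul.
Rule 3 (stop-cluster i-epenthesis): /k/ and /p/ form a stop–stop cluster, so [i] is inserted between them. /rixaukpevul/ → rixaukipevul.
Rule 4 (final i-epenthesis): the form ends in the consonant /l/, so [i] is inserted word-finally. /rixaukipevul/ → rixaukipevuli.

rixaukipevuli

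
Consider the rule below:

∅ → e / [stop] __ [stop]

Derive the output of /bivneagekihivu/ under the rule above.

bivneagekihivu

No segment of /bivneagekihivu/ meets the structural description of the rule, so the form surfaces unchanged.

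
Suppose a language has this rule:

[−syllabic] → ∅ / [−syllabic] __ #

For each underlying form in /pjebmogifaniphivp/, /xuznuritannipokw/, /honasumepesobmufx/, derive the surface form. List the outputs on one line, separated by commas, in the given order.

pjebmogifaniphiv, xuznuritannipok, honasumepesobmuf

/pjebmogifaniphivp/: /p/ is the second consonant of a word-final cluster /vp/, so it deletes. → [pjebmogifaniphiv].
/xuznuritannipokw/: /w/ is the second consonant of a word-final cluster /kw/, so it deletes. → [xuznuritannipok].
/honasumepesobmufx/: /x/ is the second consonant of a word-final cluster /fx/, so it deletes. → [honasumepesobmuf].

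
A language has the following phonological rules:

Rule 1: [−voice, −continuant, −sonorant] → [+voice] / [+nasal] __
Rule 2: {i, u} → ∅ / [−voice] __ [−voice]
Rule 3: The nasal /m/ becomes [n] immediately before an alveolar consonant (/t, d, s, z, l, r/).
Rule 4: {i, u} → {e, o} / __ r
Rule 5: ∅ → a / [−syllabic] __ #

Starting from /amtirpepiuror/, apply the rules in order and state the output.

anderpepiorora

Rule 1 (post-nasal voicing): /t/ is a voiceless stop immediately after the nasal /m/, so it voices to [d]. /amtirpepiuror/ → amdirpepiuror.
Rule 2 (high vowel syncope): no segment meets the environment; /amdirpepiuror/ is unchanged.
Rule 3 (nasal place assimilation): /m/ precedes the alveolar consonant /d/, so it assimilates in place to [n]. /amdirpepiuror/ → andirpepiuror.
Rule 4 (pre-rhotic lowering): /i/ is a high vowel immediately before /r/, so it lowers to [e]. /u/ is a high vowel immediately before /r/, so it lowers to [o]. /andirpepiuror/ → anderpepioror.
Rule 5 (final a-epenthesis): the form ends in the consonant /r/, so [a] is inserted word-finally. /anderpepioror/ → anderpepiorora.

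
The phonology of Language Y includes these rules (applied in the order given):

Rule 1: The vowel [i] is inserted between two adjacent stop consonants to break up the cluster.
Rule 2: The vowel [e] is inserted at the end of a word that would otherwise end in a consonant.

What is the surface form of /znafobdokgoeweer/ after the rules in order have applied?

Rule 1 (stop-cluster i-epenthesis): /b/ and /d/ form a stop–stop cluster, so [i] is inserted between them. /k/ and /g/ form a stop–stop cluster, so [i] is inserted between them. /znafobdokgoeweer/ → znafobidokigoeweer.
Rule 2 (final e-epenthesis): the form ends in the consonant /r/, so [e] is inserted word-finally. /znafobidokigoeweer/ → znafobidokigoeweere.

znafobidokigoeweere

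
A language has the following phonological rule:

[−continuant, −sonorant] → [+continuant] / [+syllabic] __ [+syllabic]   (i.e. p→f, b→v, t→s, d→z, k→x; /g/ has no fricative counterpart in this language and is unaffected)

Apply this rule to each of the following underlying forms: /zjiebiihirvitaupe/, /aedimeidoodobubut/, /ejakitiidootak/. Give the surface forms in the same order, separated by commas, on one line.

zjieviihirvisaufe, aezimeizoozovuvut, ejaxisiizoosak

/zjiebiihirvitaupe/: /b/ is a stop between vowels /e/ and /i/, so it spirantizes to the fricative [v]. /t/ is a stop between vowels /i/ and /a/, so it spirantizes to the fricative [s]. /p/ is a stop between vowels /u/ and /e/, so it spirantizes to the fricative [f]. → [zjieviihirvisaufe].
/aedimeidoodobubut/: /d/ is a stop between vowels /e/ and /i/, so it spirantizes to the fricative [z]. /d/ is a stop between vowels /i/ and /o/, so it spirantizes to the fricative [z]. /d/ is a stop between vowels /o/ and /o/, so it spirantizes to the fricative [z]. /b/ is a stop between vowels /o/ and /u/, so it spirantizes to the fricative [v]. /b/ is a stop between vowels /u/ and /u/, so it spirantizes to the fricative [v]. → [aezimeizoozovuvut].
/ejakitiidootak/: /k/ is a stop between vowels /a/ and /i/, so it spirantizes to the fricative [x]. /t/ is a stop between vowels /i/ and /i/, so it spirantizes to the fricative [s]. /d/ is a stop between vowels /i/ and /o/, so it spirantizes to the fricative [z]. /t/ is a stop between vowels /o/ and /a/, so it spirantizes to the fricative [s]. → [ejaxisiizoosak].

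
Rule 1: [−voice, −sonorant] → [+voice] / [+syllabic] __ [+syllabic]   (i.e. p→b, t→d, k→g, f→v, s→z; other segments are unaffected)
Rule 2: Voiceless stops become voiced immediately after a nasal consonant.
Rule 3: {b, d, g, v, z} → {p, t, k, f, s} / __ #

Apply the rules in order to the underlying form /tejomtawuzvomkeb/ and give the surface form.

Rule 1 (intervocalic voicing): no segment meets the environment; /tejomtawuzvomkeb/ is unchanged.
Rule 2 (post-nasal voicing): /t/ is a voiceless stop immediately after the nasal /m/, so it voices to [d]. /k/ is a voiceless stop immediately after the nasal /m/, so it voices to [g]. /tejomtawuzvomkeb/ → tejomdawuzvomgeb.
Rule 3 (final devoicing): /b/ is a voiced obstruent in word-final position, so it devoices to [p]. /tejomdawuzvomgeb/ → tejomdawuzvomgep.

tejomdawuzvomgep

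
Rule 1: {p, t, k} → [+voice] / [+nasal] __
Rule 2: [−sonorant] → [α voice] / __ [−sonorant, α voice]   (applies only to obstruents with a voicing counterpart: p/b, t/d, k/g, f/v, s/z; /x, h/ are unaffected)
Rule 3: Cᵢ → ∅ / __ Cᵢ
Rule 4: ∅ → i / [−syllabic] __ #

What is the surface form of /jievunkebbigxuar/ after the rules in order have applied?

jievungebikxuari

Rule 1 (post-nasal voicing): /k/ is a voiceless stop immediately after the nasal /n/, so it voices to [g]. /jievunkebbigxuar/ → jievungebbigxuar.
Rule 2 (regressive voicing assimilation): /g/ precedes the voiceless obstruent /x/, so it devoices to [k] by assimilation. /jievungebbigxuar/ → jievungebbikxuar.
Rule 3 (degemination): /bb/ is a geminate; the first /b/ deletes. /jievungebbikxuar/ → jievungebikxuar.
Rule 4 (final i-epenthesis): the form ends in the consonant /r/, so [i] is inserted word-finally. /jievungebikxuar/ → jievungebikxuari.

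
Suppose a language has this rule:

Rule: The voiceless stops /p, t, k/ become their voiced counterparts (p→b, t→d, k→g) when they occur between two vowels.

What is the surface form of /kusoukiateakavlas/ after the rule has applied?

kusougiadeagavlas

Scanning /kusoukiateakavlas/: /k/ at position 1 is not in the conditioning environment; /k/ is a voiceless stop between vowels /u/ and /i/, so it voices to [g]; /t/ is a voiceless stop between vowels /a/ and /e/, so it voices to [d]; /k/ is a voiceless stop between vowels /a/ and /a/, so it voices to [g].
Result: [kusougiadeagavlas].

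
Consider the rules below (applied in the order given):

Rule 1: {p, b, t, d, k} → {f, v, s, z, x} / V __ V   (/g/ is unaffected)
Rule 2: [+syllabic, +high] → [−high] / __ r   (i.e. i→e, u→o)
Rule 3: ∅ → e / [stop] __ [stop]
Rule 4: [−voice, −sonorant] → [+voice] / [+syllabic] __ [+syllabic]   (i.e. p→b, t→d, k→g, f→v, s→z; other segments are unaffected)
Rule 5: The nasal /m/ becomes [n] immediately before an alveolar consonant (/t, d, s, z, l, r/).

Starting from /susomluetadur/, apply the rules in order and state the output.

suzonluezazor

Rule 1 (intervocalic spirantization): /t/ is a stop between vowels /e/ and /a/, so it spirantizes to the fricative [s]. /d/ is a stop between vowels /a/ and /u/, so it spirantizes to the fricative [z]. /susomluetadur/ → susomluesazur.
Rule 2 (pre-rhotic lowering): /u/ is a high vowel immediately before /r/, so it lowers to [o]. /susomluesazur/ → susomluesazor.
Rule 3 (stop-cluster e-epenthesis): no segment meets the environment; /susomluesazor/ is unchanged.
Rule 4 (intervocalic voicing): /s/ is a voiceless obstruent between vowels /u/ and /o/, so it voices to [z]. /s/ is a voiceless obstruent between vowels /e/ and /a/, so it voices to [z]. /susomluesazor/ → suzomluezazor.
Rule 5 (nasal place assimilation): /m/ precedes the alveolar consonant /l/, so it assimilates in place to [n]. /suzomluezazor/ → suzonluezazor.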